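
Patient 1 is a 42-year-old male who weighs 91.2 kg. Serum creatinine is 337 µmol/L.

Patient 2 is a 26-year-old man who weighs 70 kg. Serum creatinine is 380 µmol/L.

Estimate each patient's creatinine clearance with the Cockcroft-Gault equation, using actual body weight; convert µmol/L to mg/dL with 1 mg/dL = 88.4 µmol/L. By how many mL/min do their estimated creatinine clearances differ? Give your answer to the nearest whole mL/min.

Patient 1: SCr = 337 / 88.4 = 3.812 mg/dL
Patient 1: CrCl = (140 − 42) × 91.2 / (72 × 3.812) = 8937.6 / 274.46 ≈ 32.6 mL/min
Patient 2: SCr = 380 / 88.4 = 4.299 mg/dL
Patient 2: CrCl = (140 − 26) × 70 / (72 × 4.299) = 7980.0 / 309.53 ≈ 25.8 mL/min
|32.6 − 25.8| = 6.8 mL/min

7 mL/min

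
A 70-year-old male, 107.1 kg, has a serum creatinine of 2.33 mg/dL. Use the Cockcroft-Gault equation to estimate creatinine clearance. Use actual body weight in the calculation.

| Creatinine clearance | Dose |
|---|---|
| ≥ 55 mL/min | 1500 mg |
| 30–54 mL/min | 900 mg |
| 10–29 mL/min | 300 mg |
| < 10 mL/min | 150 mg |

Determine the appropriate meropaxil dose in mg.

CrCl = (140 − 70) × 107.1 / (72 × 2.33) = 7497.0 / 167.76 ≈ 44.7 mL/min
CrCl ≈ 45 mL/min → bracket 30–54 mL/min.
Dose for this bracket: 900 mg.

900 mg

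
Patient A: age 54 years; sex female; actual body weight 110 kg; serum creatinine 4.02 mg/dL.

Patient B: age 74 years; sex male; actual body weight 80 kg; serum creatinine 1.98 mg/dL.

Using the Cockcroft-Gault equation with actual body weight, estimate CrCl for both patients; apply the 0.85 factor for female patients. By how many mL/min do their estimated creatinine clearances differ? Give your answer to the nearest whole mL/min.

9 mL/min

Patient A: CrCl = (140 − 54) × 110 / (72 × 4.02) × 0.85 = 9460.0 / 289.44 × 0.85 ≈ 27.8 mL/min
Patient B: CrCl = (140 − 74) × 80 / (72 × 1.98) = 5280.0 / 142.56 ≈ 37.0 mL/min
|27.8 − 37.0| = 9.2 mL/min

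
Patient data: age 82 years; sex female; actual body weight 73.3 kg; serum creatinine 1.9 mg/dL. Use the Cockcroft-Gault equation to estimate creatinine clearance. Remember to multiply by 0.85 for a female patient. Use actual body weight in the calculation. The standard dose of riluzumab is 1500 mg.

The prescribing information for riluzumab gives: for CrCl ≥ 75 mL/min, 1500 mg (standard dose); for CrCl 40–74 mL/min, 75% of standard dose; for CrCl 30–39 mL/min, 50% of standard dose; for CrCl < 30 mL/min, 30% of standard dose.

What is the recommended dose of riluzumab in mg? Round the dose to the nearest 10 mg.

CrCl = (140 − 82) × 73.3 / (72 × 1.9) × 0.85 = 4251.4 / 136.80 × 0.85 ≈ 26.4 mL/min
CrCl ≈ 26 mL/min → bracket < 30 mL/min.
30% of 1500 mg = 450 mg

450 mg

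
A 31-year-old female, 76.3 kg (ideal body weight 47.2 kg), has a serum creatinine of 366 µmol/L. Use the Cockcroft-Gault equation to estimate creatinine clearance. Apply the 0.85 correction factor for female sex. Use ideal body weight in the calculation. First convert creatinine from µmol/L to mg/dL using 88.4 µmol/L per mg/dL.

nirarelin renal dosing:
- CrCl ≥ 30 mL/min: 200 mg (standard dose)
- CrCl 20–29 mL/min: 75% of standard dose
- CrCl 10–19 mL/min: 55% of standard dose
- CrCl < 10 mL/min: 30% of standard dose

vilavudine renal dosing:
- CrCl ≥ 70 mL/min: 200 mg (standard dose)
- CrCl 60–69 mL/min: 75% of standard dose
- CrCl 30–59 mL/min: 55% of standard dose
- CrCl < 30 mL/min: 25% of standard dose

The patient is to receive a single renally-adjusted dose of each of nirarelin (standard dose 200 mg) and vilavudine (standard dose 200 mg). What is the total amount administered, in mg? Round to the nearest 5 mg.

SCr = 366 / 88.4 = 4.14 mg/dL
CrCl = (140 − 31) × 47.2 / (72 × 4.14) × 0.85 = 5144.8 / 298.08 × 0.85 ≈ 14.7 mL/min
CrCl ≈ 15 mL/min.
nirarelin: 10–19 mL/min → 55% of 200 mg = 110 mg.
vilavudine: < 30 mL/min → 25% of 200 mg = 50 mg.
Total = 110 + 50 = 160 mg.

160 mg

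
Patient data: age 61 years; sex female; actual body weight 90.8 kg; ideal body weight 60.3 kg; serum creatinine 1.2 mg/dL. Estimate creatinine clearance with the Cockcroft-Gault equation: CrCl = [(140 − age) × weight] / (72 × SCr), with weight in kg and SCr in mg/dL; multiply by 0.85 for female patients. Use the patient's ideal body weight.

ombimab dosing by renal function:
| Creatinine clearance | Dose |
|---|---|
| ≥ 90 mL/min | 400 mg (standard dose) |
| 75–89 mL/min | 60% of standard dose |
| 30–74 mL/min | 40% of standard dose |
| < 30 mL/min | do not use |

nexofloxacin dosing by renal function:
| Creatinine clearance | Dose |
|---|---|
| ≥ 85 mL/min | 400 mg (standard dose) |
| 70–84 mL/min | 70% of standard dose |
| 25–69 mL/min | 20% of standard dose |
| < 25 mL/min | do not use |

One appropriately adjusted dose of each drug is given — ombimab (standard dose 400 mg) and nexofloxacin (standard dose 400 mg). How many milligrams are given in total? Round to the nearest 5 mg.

CrCl = (140 − 61) × 60.3 / (72 × 1.2) × 0.85 = 4763.7 / 86.40 × 0.85 ≈ 46.9 mL/min
CrCl ≈ 47 mL/min.
ombimab: 30–74 mL/min → 40% of 400 mg = 160 mg.
nexofloxacin: 25–69 mL/min → 20% of 400 mg = 80 mg.
Total = 160 + 80 = 240 mg.

240 mg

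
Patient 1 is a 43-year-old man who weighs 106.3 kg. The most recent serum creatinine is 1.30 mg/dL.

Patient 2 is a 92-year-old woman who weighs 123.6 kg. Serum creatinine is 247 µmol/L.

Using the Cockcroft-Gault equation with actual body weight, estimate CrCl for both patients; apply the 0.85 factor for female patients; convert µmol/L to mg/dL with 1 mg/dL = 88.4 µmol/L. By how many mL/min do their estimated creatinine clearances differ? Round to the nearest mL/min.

Patient 1: CrCl = (140 − 43) × 106.3 / (72 × 1.3) = 10311.1 / 93.60 ≈ 110.2 mL/min
Patient 2: SCr = 247 / 88.4 = 2.794 mg/dL
Patient 2: CrCl = (140 − 92) × 123.6 / (72 × 2.794) × 0.85 = 5932.8 / 201.17 × 0.85 ≈ 25.1 mL/min
|110.2 − 25.1| = 85.1 mL/min

85 mL/min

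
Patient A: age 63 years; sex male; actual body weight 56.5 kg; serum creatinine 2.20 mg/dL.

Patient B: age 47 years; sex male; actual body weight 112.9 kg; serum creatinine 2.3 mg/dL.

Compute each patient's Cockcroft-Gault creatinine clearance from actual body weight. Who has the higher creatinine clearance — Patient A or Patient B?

Patient B

Patient A: CrCl = (140 − 63) × 56.5 / (72 × 2.2) = 4350.5 / 158.40 ≈ 27.5 mL/min
Patient B: CrCl = (140 − 47) × 112.9 / (72 × 2.3) = 10499.7 / 165.60 ≈ 63.4 mL/min
27.5 vs 63.4 mL/min → Patient B is higher.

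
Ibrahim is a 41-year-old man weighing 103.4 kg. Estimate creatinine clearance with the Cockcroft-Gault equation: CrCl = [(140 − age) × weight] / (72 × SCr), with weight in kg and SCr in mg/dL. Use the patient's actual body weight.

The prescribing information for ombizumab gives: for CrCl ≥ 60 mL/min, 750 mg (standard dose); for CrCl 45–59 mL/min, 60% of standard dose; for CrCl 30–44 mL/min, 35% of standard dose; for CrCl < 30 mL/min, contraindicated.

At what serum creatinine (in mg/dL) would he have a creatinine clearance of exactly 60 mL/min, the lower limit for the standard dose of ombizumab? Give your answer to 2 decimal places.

Standard dose requires CrCl ≥ 60 mL/min.
Set (140 − 41) × 103.4 / (72 × SCr) = 60
SCr = (140 − 41) × 103.4 / (72 × 60) = 2.370 mg/dL

2.37 mg/dL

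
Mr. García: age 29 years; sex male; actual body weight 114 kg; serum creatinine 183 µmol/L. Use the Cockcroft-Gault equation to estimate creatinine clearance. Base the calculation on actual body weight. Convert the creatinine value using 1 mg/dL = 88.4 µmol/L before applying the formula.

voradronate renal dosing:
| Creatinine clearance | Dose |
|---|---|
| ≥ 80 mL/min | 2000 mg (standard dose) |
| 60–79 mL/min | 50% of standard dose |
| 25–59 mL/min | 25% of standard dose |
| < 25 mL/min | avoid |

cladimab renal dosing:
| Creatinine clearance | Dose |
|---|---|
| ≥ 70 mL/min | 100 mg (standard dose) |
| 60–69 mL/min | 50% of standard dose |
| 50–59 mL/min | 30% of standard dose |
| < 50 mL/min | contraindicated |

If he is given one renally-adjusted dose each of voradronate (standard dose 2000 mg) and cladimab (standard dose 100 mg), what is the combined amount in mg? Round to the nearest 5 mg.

2100 mg

SCr = 183 / 88.4 = 2.07 mg/dL
CrCl = (140 − 29) × 114 / (72 × 2.07) = 12654.0 / 149.04 ≈ 84.9 mL/min
CrCl ≈ 85 mL/min.
voradronate: ≥ 80 mL/min → 100% of 2000 mg = 2000 mg.
cladimab: ≥ 70 mL/min → 100% of 100 mg = 100 mg.
Total = 2000 + 100 = 2100 mg.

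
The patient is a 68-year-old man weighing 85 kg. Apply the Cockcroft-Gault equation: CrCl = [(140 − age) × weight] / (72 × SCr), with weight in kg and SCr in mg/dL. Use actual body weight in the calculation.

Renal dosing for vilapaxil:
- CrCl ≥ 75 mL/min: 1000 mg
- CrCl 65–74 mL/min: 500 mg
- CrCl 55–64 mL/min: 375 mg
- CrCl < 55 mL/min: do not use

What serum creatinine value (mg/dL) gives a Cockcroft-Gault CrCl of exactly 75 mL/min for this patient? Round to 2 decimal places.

1.13 mg/dL

Standard dose requires CrCl ≥ 75 mL/min.
Set (140 − 68) × 85 / (72 × SCr) = 75
SCr = (140 − 68) × 85 / (72 × 75) = 1.133 mg/dL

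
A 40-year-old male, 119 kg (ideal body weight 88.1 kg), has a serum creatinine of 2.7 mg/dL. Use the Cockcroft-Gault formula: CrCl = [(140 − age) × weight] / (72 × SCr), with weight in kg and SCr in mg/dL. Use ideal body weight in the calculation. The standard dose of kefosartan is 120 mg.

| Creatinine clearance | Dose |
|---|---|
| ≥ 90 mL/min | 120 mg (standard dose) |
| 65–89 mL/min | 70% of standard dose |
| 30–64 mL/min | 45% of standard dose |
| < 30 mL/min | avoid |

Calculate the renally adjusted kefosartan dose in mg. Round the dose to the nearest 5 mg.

55 mg

CrCl = (140 − 40) × 88.1 / (72 × 2.7) = 8810.0 / 194.40 ≈ 45.3 mL/min
CrCl ≈ 45 mL/min → bracket 30–64 mL/min.
45% of 120 mg = 54 mg → 55 mg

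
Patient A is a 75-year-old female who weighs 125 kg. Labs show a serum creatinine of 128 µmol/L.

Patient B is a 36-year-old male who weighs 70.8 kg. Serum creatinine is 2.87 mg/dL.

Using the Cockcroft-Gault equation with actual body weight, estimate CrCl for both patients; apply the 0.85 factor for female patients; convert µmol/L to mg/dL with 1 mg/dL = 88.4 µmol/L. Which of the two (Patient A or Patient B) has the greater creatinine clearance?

Patient A: SCr = 128 / 88.4 = 1.448 mg/dL
Patient A: CrCl = (140 − 75) × 125 / (72 × 1.448) × 0.85 = 8125.0 / 104.26 × 0.85 ≈ 66.2 mL/min
Patient B: CrCl = (140 − 36) × 70.8 / (72 × 2.87) = 7363.2 / 206.64 ≈ 35.6 mL/min
66.2 vs 35.6 mL/min → Patient A is higher.

Patient A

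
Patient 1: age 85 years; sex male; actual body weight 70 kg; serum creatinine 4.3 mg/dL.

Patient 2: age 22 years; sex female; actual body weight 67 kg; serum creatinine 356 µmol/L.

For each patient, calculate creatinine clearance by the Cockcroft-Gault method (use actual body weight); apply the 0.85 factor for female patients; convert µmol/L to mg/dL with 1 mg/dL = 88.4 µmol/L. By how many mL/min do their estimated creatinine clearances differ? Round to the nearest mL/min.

Patient 1: CrCl = (140 − 85) × 70 / (72 × 4.3) = 3850.0 / 309.60 ≈ 12.4 mL/min
Patient 2: SCr = 356 / 88.4 = 4.027 mg/dL
Patient 2: CrCl = (140 − 22) × 67 / (72 × 4.027) × 0.85 = 7906.0 / 289.94 × 0.85 ≈ 23.2 mL/min
|12.4 − 23.2| = 10.8 mL/min

11 mL/min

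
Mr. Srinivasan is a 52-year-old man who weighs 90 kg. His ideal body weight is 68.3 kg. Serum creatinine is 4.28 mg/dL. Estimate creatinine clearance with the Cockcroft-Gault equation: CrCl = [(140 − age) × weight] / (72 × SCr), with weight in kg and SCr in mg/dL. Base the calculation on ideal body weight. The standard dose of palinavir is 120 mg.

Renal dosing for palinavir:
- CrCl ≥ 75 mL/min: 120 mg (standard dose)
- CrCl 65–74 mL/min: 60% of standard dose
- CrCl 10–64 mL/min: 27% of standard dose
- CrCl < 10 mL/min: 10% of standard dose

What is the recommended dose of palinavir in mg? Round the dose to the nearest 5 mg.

CrCl = (140 − 52) × 68.3 / (72 × 4.28) = 6010.4 / 308.16 ≈ 19.5 mL/min
CrCl ≈ 20 mL/min → bracket 10–64 mL/min.
27% of 120 mg = 32.4 mg → 30 mg

30 mg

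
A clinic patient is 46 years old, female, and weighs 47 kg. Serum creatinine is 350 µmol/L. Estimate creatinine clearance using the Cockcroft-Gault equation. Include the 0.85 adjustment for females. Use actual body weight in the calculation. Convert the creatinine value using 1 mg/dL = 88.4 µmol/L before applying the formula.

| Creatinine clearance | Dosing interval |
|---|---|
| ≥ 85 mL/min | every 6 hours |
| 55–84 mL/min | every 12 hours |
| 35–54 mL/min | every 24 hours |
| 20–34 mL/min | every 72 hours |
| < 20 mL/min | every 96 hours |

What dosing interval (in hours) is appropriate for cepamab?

SCr = 350 / 88.4 = 3.959 mg/dL
CrCl = (140 − 46) × 47 / (72 × 3.959) × 0.85 = 4418.0 / 285.05 × 0.85 ≈ 13.2 mL/min
CrCl ≈ 13 mL/min → bracket < 20 mL/min → every 96 hours.

every 96 hours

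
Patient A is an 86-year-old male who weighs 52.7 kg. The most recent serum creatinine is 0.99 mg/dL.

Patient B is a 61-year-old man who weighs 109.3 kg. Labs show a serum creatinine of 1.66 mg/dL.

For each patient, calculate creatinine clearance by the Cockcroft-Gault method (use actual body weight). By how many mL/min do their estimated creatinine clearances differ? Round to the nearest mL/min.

Patient A: CrCl = (140 − 86) × 52.7 / (72 × 0.99) = 2845.8 / 71.28 ≈ 39.9 mL/min
Patient B: CrCl = (140 − 61) × 109.3 / (72 × 1.66) = 8634.7 / 119.52 ≈ 72.2 mL/min
|39.9 − 72.2| = 32.3 mL/min

32 mL/min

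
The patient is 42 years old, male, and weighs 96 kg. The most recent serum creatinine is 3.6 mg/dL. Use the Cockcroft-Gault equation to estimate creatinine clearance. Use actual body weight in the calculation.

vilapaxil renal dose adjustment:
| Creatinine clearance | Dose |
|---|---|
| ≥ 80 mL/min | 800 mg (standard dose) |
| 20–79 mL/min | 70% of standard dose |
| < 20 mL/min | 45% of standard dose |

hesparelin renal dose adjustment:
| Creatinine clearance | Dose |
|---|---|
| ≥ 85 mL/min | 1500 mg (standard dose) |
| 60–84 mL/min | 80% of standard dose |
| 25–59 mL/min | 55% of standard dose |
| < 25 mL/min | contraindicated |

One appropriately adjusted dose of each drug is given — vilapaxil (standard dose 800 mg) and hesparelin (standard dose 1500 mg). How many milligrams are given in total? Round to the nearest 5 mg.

CrCl = (140 − 42) × 96 / (72 × 3.6) = 9408.0 / 259.20 ≈ 36.3 mL/min
CrCl ≈ 36 mL/min.
vilapaxil: 20–79 mL/min → 70% of 800 mg = 560 mg.
hesparelin: 25–59 mL/min → 55% of 1500 mg = 825 mg.
Total = 560 + 825 = 1385 mg.

1385 mg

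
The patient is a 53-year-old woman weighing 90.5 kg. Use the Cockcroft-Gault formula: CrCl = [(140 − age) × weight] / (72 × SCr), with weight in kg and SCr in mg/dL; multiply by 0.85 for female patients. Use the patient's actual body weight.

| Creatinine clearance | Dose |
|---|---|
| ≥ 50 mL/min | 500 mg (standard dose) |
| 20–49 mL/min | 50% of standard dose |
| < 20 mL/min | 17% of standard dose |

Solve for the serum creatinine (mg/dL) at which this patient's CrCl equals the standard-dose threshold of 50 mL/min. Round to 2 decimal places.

1.86 mg/dL

Standard dose requires CrCl ≥ 50 mL/min.
Set (140 − 53) × 90.5 × 0.85 / (72 × SCr) = 50
SCr = (140 − 53) × 90.5 × 0.85 / (72 × 50) = 1.859 mg/dL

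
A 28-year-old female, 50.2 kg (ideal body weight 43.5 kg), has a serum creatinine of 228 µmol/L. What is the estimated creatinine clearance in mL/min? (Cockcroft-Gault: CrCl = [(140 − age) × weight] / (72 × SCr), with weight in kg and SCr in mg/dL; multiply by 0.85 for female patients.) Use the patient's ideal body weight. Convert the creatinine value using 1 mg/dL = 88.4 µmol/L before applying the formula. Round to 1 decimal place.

22.3 mL/min

SCr = 228 / 88.4 = 2.579 mg/dL
CrCl = (140 − 28) × 43.5 / (72 × 2.579) × 0.85 = 4872.0 / 185.69 × 0.85 ≈ 22.3 mL/min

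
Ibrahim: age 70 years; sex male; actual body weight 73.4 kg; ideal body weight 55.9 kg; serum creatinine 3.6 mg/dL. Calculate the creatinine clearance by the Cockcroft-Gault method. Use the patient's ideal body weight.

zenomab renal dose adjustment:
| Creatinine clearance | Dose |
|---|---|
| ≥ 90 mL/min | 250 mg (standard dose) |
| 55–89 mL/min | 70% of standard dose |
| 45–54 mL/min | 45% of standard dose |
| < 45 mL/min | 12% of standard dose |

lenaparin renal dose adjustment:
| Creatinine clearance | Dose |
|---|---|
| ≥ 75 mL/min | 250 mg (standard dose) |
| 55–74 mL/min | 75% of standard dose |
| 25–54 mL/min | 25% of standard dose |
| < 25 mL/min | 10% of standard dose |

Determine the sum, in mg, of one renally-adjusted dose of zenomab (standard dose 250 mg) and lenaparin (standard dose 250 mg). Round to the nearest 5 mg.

CrCl = (140 − 70) × 55.9 / (72 × 3.6) = 3913.0 / 259.20 ≈ 15.1 mL/min
CrCl ≈ 15 mL/min.
zenomab: < 45 mL/min → 12% of 250 mg = 30 mg.
lenaparin: < 25 mL/min → 10% of 250 mg = 25 mg.
Total = 30 + 25 = 55 mg.

55 mg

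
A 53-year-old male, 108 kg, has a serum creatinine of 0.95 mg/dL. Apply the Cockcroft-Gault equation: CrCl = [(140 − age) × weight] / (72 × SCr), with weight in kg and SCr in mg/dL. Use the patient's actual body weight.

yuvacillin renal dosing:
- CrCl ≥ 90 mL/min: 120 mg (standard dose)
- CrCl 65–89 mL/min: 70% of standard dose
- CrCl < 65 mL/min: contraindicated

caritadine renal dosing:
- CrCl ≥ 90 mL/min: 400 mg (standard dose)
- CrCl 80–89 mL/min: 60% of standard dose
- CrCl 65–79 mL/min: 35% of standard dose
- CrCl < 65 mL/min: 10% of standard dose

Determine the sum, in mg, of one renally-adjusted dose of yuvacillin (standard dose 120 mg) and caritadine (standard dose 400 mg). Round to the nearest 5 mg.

520 mg

CrCl = (140 − 53) × 108 / (72 × 0.95) = 9396.0 / 68.40 ≈ 137.4 mL/min
CrCl ≈ 137 mL/min.
yuvacillin: ≥ 90 mL/min → 100% of 120 mg = 120 mg.
caritadine: ≥ 90 mL/min → 100% of 400 mg = 400 mg.
Total = 120 + 400 = 520 mg.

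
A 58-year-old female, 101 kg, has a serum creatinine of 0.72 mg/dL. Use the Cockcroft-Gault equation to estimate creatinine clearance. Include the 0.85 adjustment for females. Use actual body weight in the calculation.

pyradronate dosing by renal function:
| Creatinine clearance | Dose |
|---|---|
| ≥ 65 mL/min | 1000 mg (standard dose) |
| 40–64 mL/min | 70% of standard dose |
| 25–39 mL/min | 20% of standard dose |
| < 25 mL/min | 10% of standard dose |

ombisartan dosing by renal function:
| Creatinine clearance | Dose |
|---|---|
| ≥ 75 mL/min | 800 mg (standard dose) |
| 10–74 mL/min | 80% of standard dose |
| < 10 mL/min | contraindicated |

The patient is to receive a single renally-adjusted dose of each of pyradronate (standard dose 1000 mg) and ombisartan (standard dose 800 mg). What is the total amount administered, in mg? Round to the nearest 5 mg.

CrCl = (140 − 58) × 101 / (72 × 0.72) × 0.85 = 8282.0 / 51.84 × 0.85 ≈ 135.8 mL/min
CrCl ≈ 136 mL/min.
pyradronate: ≥ 65 mL/min → 100% of 1000 mg = 1000 mg.
ombisartan: ≥ 75 mL/min → 100% of 800 mg = 800 mg.
Total = 1000 + 800 = 1800 mg.

1800 mg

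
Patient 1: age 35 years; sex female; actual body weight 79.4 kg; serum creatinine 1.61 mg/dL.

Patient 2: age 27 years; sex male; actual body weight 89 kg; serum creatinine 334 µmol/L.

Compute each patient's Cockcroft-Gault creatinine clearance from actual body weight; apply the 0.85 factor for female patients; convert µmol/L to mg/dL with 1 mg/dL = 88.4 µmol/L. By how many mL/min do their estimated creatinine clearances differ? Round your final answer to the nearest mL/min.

24 mL/min

Patient 1: CrCl = (140 − 35) × 79.4 / (72 × 1.61) × 0.85 = 8337.0 / 115.92 × 0.85 ≈ 61.1 mL/min
Patient 2: SCr = 334 / 88.4 = 3.778 mg/dL
Patient 2: CrCl = (140 − 27) × 89 / (72 × 3.778) = 10057.0 / 272.02 ≈ 37.0 mL/min
|61.1 − 37.0| = 24.1 mL/min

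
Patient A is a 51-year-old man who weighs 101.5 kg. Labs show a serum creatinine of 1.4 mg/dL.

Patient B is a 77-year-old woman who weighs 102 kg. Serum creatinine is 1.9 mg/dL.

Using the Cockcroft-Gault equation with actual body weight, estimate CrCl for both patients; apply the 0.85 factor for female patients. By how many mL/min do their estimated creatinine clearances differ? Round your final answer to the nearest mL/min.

50 mL/min

Patient A: CrCl = (140 − 51) × 101.5 / (72 × 1.4) = 9033.5 / 100.80 ≈ 89.6 mL/min
Patient B: CrCl = (140 − 77) × 102 / (72 × 1.9) × 0.85 = 6426.0 / 136.80 × 0.85 ≈ 39.9 mL/min
|89.6 − 39.9| = 49.7 mL/min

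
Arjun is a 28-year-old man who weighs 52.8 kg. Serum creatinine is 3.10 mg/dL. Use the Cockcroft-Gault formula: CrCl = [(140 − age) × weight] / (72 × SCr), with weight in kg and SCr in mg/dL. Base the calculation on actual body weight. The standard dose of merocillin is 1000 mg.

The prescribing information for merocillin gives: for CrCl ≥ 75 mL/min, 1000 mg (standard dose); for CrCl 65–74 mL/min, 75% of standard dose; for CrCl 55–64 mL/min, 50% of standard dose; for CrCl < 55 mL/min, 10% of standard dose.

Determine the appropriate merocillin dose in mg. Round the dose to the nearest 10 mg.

CrCl = (140 − 28) × 52.8 / (72 × 3.1) = 5913.6 / 223.20 ≈ 26.5 mL/min
CrCl ≈ 26 mL/min → bracket < 55 mL/min.
10% of 1000 mg = 100 mg

100 mg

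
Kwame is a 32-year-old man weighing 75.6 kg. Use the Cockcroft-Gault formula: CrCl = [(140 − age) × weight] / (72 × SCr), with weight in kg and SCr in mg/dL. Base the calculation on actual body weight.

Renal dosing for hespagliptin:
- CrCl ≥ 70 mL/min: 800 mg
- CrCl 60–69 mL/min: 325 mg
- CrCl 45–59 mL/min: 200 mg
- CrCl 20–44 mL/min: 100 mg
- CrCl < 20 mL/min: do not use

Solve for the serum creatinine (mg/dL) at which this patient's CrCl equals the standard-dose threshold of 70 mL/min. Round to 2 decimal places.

Standard dose requires CrCl ≥ 70 mL/min.
Set (140 − 32) × 75.6 / (72 × SCr) = 70
SCr = (140 − 32) × 75.6 / (72 × 70) = 1.620 mg/dL

1.62 mg/dL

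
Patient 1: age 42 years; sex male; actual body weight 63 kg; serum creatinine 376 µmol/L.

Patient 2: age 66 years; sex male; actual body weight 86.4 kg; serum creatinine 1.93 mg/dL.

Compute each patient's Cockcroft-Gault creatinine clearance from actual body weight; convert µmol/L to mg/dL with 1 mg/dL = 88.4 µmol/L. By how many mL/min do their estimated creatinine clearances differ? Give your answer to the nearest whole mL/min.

26 mL/min

Patient 1: SCr = 376 / 88.4 = 4.253 mg/dL
Patient 1: CrCl = (140 − 42) × 63 / (72 × 4.253) = 6174.0 / 306.22 ≈ 20.2 mL/min
Patient 2: CrCl = (140 − 66) × 86.4 / (72 × 1.93) = 6393.6 / 138.96 ≈ 46.0 mL/min
|20.2 − 46.0| = 25.8 mL/min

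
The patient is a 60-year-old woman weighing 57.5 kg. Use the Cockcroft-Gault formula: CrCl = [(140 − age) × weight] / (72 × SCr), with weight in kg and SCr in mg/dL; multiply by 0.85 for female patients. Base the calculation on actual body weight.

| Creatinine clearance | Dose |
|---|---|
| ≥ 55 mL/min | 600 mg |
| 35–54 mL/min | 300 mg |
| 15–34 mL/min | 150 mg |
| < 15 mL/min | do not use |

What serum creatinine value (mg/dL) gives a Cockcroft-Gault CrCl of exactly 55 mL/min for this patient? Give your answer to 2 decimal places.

0.99 mg/dL

Standard dose requires CrCl ≥ 55 mL/min.
Set (140 − 60) × 57.5 × 0.85 / (72 × SCr) = 55
SCr = (140 − 60) × 57.5 × 0.85 / (72 × 55) = 0.987 mg/dL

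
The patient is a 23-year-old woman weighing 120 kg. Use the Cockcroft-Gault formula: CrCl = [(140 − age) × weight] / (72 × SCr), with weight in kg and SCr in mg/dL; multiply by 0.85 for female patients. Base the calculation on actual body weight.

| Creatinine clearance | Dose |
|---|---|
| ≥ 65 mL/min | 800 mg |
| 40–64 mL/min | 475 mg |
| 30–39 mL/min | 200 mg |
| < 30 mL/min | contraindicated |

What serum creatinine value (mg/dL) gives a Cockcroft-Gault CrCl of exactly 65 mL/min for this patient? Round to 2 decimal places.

Standard dose requires CrCl ≥ 65 mL/min.
Set (140 − 23) × 120 × 0.85 / (72 × SCr) = 65
SCr = (140 − 23) × 120 × 0.85 / (72 × 65) = 2.550 mg/dL

2.55 mg/dL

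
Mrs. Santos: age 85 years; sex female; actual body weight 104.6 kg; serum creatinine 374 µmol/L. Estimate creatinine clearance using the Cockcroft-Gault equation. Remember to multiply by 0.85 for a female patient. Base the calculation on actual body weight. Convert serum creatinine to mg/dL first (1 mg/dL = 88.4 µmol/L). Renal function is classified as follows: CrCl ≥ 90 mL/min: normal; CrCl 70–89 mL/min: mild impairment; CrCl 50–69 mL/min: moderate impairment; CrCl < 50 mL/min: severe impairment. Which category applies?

SCr = 374 / 88.4 = 4.231 mg/dL
CrCl = (140 − 85) × 104.6 / (72 × 4.231) × 0.85 = 5753.0 / 304.63 × 0.85 ≈ 16.1 mL/min
16 mL/min falls in the 'severe impairment' range.

severe impairment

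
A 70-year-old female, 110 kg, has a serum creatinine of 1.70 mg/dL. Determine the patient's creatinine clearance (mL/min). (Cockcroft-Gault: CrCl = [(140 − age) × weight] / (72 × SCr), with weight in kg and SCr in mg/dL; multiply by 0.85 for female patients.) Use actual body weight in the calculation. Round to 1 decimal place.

53.5 mL/min

CrCl = (140 − 70) × 110 / (72 × 1.7) × 0.85 = 7700.0 / 122.40 × 0.85 ≈ 53.5 mL/min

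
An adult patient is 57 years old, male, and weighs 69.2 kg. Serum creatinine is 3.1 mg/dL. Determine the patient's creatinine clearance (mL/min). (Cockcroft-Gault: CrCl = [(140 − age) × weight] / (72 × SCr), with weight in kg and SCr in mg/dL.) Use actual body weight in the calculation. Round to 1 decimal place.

CrCl = (140 − 57) × 69.2 / (72 × 3.1) = 5743.6 / 223.20 ≈ 25.7 mL/min

25.7 mL/min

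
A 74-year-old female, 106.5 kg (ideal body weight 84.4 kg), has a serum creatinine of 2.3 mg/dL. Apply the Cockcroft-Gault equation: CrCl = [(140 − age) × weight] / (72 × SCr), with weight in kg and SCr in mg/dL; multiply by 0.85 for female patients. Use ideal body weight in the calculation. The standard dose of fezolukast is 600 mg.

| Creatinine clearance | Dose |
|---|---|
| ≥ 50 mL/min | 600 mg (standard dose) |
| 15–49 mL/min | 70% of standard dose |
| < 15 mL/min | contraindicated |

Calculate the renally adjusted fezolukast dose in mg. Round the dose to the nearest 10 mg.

420 mg

CrCl = (140 − 74) × 84.4 / (72 × 2.3) × 0.85 = 5570.4 / 165.60 × 0.85 ≈ 28.6 mL/min
CrCl ≈ 29 mL/min → bracket 15–49 mL/min.
70% of 600 mg = 420 mg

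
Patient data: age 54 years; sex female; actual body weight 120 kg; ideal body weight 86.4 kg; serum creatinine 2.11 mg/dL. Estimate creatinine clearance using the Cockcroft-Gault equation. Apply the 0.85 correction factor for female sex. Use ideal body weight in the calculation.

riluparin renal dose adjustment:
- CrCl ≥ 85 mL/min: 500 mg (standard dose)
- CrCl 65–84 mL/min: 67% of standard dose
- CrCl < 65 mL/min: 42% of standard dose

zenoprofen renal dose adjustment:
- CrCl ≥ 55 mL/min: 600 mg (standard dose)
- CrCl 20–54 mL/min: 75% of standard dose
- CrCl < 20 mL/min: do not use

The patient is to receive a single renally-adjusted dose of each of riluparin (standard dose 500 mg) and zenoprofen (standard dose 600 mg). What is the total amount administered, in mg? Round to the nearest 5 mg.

660 mg

CrCl = (140 − 54) × 86.4 / (72 × 2.11) × 0.85 = 7430.4 / 151.92 × 0.85 ≈ 41.6 mL/min
CrCl ≈ 42 mL/min.
riluparin: < 65 mL/min → 42% of 500 mg = 210 mg.
zenoprofen: 20–54 mL/min → 75% of 600 mg = 450 mg.
Total = 210 + 450 = 660 mg.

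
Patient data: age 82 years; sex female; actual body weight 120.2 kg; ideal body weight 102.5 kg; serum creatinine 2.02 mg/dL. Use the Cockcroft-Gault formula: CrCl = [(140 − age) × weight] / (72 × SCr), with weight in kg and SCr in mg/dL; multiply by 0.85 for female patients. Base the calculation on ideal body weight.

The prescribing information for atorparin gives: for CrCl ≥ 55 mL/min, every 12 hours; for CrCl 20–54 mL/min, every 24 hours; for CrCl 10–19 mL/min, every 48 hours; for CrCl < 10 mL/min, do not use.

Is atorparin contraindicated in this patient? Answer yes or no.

no

CrCl = (140 − 82) × 102.5 / (72 × 2.02) × 0.85 = 5945.0 / 145.44 × 0.85 ≈ 34.7 mL/min
CrCl ≈ 35 mL/min, which is ≥ 10 mL/min.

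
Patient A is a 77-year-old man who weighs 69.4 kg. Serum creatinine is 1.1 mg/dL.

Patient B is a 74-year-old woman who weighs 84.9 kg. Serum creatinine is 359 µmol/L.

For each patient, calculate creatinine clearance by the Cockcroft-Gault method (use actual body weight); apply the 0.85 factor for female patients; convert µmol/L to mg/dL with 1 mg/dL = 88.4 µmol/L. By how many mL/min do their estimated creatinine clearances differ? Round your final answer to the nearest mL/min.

39 mL/min

Patient A: CrCl = (140 − 77) × 69.4 / (72 × 1.1) = 4372.2 / 79.20 ≈ 55.2 mL/min
Patient B: SCr = 359 / 88.4 = 4.061 mg/dL
Patient B: CrCl = (140 − 74) × 84.9 / (72 × 4.061) × 0.85 = 5603.4 / 292.39 × 0.85 ≈ 16.3 mL/min
|55.2 − 16.3| = 38.9 mL/min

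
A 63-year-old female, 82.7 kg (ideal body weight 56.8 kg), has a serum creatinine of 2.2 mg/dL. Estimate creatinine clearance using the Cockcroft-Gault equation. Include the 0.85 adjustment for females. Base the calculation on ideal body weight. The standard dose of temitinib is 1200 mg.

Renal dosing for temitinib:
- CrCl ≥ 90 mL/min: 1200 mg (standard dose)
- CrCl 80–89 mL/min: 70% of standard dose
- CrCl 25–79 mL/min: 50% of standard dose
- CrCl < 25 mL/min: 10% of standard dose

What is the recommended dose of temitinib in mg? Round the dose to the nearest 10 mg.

CrCl = (140 − 63) × 56.8 / (72 × 2.2) × 0.85 = 4373.6 / 158.40 × 0.85 ≈ 23.5 mL/min
CrCl ≈ 23 mL/min → bracket < 25 mL/min.
10% of 1200 mg = 120 mg

120 mg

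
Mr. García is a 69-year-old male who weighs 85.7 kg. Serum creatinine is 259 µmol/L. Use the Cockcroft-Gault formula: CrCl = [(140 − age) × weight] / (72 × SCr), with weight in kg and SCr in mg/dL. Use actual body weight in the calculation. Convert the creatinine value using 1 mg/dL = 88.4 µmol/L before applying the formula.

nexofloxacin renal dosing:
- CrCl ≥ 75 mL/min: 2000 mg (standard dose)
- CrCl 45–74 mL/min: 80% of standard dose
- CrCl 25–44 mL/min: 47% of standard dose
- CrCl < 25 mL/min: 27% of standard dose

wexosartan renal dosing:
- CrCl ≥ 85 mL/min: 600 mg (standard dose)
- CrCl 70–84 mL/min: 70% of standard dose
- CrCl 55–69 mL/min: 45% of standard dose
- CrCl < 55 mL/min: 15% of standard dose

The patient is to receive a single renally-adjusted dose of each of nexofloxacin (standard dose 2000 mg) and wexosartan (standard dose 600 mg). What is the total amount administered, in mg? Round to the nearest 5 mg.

SCr = 259 / 88.4 = 2.93 mg/dL
CrCl = (140 − 69) × 85.7 / (72 × 2.93) = 6084.7 / 210.96 ≈ 28.8 mL/min
CrCl ≈ 29 mL/min.
nexofloxacin: 25–44 mL/min → 47% of 2000 mg = 940 mg.
wexosartan: < 55 mL/min → 15% of 600 mg = 90 mg.
Total = 940 + 90 = 1030 mg.

1030 mg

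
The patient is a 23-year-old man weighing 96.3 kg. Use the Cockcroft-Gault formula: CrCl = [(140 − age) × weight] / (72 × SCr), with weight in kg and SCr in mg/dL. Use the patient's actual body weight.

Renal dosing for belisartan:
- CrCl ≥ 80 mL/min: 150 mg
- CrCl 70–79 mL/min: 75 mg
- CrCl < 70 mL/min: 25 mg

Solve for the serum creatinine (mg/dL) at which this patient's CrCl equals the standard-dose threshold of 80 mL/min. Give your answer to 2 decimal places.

1.96 mg/dL

Standard dose requires CrCl ≥ 80 mL/min.
Set (140 − 23) × 96.3 / (72 × SCr) = 80
SCr = (140 − 23) × 96.3 / (72 × 80) = 1.956 mg/dL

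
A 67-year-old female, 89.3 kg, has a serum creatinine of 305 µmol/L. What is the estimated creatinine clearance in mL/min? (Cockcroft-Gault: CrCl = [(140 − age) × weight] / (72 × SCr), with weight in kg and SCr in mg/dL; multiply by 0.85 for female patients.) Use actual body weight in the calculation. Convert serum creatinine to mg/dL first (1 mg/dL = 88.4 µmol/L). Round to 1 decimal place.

22.3 mL/min

SCr = 305 / 88.4 = 3.45 mg/dL
CrCl = (140 − 67) × 89.3 / (72 × 3.45) × 0.85 = 6518.9 / 248.40 × 0.85 ≈ 22.3 mL/min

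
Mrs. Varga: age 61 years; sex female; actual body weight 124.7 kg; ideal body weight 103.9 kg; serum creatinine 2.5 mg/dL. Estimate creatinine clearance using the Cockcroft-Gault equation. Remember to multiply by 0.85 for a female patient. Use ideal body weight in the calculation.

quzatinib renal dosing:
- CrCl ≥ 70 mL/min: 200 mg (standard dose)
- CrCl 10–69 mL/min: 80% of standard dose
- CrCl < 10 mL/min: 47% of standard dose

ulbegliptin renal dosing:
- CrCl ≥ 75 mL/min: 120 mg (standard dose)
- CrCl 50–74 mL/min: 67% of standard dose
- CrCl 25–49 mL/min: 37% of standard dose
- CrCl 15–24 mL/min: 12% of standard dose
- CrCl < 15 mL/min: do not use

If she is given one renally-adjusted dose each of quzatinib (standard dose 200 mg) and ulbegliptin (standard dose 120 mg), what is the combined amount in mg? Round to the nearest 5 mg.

CrCl = (140 − 61) × 103.9 / (72 × 2.5) × 0.85 = 8208.1 / 180.00 × 0.85 ≈ 38.8 mL/min
CrCl ≈ 39 mL/min.
quzatinib: 10–69 mL/min → 80% of 200 mg = 160 mg.
ulbegliptin: 25–49 mL/min → 37% of 120 mg = 44.4 mg.
Total = 160 + 44.4 = 204.4 mg.

205 mg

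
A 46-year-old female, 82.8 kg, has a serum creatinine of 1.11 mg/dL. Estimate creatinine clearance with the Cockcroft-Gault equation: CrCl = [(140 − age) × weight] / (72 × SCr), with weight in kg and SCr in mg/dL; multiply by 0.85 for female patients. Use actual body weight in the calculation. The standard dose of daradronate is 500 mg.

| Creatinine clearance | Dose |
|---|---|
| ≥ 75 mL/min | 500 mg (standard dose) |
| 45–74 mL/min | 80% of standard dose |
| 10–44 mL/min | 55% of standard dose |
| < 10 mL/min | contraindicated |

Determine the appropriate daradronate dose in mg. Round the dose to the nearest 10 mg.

CrCl = (140 − 46) × 82.8 / (72 × 1.11) × 0.85 = 7783.2 / 79.92 × 0.85 ≈ 82.8 mL/min
CrCl ≈ 83 mL/min → bracket ≥ 75 mL/min.
100% of 500 mg = 500 mg

500 mg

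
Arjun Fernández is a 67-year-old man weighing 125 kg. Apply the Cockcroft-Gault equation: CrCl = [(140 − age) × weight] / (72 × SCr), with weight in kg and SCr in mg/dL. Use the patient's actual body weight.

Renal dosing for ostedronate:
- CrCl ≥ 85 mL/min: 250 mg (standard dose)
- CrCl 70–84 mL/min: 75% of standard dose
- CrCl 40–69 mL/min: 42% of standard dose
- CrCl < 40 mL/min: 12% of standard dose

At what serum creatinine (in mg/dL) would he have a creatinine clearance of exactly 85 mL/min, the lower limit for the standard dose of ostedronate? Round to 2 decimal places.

Standard dose requires CrCl ≥ 85 mL/min.
Set (140 − 67) × 125 / (72 × SCr) = 85
SCr = (140 − 67) × 125 / (72 × 85) = 1.491 mg/dL

1.49 mg/dL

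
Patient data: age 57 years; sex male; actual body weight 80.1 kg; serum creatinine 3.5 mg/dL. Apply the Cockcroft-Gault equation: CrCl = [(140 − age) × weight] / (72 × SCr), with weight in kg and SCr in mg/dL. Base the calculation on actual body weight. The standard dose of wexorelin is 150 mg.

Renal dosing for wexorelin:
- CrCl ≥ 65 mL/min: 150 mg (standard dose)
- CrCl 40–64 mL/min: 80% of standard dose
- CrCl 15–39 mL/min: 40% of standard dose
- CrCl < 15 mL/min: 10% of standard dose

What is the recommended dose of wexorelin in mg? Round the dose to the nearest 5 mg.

CrCl = (140 − 57) × 80.1 / (72 × 3.5) = 6648.3 / 252.00 ≈ 26.4 mL/min
CrCl ≈ 26 mL/min → bracket 15–39 mL/min.
40% of 150 mg = 60 mg

60 mg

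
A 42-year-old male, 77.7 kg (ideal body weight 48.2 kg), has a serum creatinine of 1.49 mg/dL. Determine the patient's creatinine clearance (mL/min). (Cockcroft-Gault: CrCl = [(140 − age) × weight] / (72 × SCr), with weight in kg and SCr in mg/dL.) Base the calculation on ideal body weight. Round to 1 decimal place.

CrCl = (140 − 42) × 48.2 / (72 × 1.49) = 4723.6 / 107.28 ≈ 44.0 mL/min

44.0 mL/min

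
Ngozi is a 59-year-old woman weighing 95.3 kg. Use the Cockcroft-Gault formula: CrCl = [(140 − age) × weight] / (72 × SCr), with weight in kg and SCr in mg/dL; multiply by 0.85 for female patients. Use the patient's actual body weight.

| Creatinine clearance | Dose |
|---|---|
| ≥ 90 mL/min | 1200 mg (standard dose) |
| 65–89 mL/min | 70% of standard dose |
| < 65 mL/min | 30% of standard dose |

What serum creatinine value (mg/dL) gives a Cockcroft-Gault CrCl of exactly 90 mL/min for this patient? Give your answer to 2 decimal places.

1.01 mg/dL

Standard dose requires CrCl ≥ 90 mL/min.
Set (140 − 59) × 95.3 × 0.85 / (72 × SCr) = 90
SCr = (140 − 59) × 95.3 × 0.85 / (72 × 90) = 1.013 mg/dL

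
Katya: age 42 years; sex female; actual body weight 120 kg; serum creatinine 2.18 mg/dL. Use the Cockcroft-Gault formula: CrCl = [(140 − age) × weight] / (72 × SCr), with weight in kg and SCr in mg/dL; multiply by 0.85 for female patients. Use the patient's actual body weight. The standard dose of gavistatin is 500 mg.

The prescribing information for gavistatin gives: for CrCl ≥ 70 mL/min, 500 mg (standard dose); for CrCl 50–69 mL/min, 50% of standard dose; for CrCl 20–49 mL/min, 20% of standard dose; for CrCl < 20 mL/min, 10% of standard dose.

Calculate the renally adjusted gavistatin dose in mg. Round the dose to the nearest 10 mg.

250 mg

CrCl = (140 − 42) × 120 / (72 × 2.18) × 0.85 = 11760.0 / 156.96 × 0.85 ≈ 63.7 mL/min
CrCl ≈ 64 mL/min → bracket 50–69 mL/min.
50% of 500 mg = 250 mg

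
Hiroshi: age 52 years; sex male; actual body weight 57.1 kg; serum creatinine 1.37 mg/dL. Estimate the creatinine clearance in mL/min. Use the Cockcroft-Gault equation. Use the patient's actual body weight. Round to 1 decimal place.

CrCl = (140 − 52) × 57.1 / (72 × 1.37) = 5024.8 / 98.64 ≈ 50.9 mL/min

50.9 mL/min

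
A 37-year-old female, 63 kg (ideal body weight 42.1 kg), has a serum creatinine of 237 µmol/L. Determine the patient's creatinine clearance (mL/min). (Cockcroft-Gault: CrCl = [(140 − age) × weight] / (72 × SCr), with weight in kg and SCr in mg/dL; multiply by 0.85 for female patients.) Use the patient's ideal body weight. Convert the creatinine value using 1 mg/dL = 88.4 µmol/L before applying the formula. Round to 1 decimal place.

19.1 mL/min

SCr = 237 / 88.4 = 2.681 mg/dL
CrCl = (140 − 37) × 42.1 / (72 × 2.681) × 0.85 = 4336.3 / 193.03 × 0.85 ≈ 19.1 mL/min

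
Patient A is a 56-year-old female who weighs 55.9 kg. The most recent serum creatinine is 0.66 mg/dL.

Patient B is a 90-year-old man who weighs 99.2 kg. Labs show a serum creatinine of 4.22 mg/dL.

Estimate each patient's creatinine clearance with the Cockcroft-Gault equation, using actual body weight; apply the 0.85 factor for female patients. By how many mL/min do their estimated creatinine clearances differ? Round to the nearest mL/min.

68 mL/min

Patient A: CrCl = (140 − 56) × 55.9 / (72 × 0.66) × 0.85 = 4695.6 / 47.52 × 0.85 ≈ 84.0 mL/min
Patient B: CrCl = (140 − 90) × 99.2 / (72 × 4.22) = 4960.0 / 303.84 ≈ 16.3 mL/min
|84.0 − 16.3| = 67.7 mL/min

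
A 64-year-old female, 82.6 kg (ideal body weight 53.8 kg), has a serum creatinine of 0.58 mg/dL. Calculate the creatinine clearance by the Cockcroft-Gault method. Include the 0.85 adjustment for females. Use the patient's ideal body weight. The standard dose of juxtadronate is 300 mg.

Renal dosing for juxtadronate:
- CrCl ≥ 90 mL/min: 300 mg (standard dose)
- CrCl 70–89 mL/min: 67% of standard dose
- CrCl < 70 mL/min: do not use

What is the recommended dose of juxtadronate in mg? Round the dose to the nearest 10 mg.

CrCl = (140 − 64) × 53.8 / (72 × 0.58) × 0.85 = 4088.8 / 41.76 × 0.85 ≈ 83.2 mL/min
CrCl ≈ 83 mL/min → bracket 70–89 mL/min.
67% of 300 mg = 201 mg → 200 mg

200 mg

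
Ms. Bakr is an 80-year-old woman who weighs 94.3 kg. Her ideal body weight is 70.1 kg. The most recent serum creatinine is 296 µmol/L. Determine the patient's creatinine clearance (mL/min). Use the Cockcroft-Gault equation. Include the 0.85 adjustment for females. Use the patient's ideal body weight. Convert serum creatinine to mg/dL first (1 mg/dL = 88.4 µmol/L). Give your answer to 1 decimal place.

SCr = 296 / 88.4 = 3.348 mg/dL
CrCl = (140 − 80) × 70.1 / (72 × 3.348) × 0.85 = 4206.0 / 241.06 × 0.85 ≈ 14.8 mL/min

14.8 mL/min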